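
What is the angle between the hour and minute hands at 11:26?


173.0°

Hour hand = 11×30 + 26×0.5 = 343.0°
Minute hand = 26×6 = 156°
Difference = |343.0 - 156| = 187.0°
Since > 180°: 360 - 187.0 = 173.0°


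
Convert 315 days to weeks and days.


45 weeks 0 days

Weeks: 315 ÷ 7 = 45 remainder 0


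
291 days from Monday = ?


Friday

Start: Monday (index 0)
(0 + 291) mod 7
= 291 mod 7
= 4
Index 4 → Friday


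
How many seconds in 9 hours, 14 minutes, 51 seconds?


Hours: 9 × 3600 = 32400
Minutes: 14 × 60 = 840
Seconds: 51
Total = 32400 + 840 + 51 = 33291

33291 seconds


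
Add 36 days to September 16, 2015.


Start: September 16, 2015
Add 36 days
September 16 → October 1: 30 - 16 + 1 = 15 days (36 - 15 = 21 left)
October 1 + 21 = October 22, 2015

October 22, 2015


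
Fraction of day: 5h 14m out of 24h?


0.2181 (21.81%)

Total minutes: 5×60 + 14 = 314
Day = 24×60 = 1440 minutes
Fraction = 314/1440 ≈ 0.2181
As a percentage: 314/1440 × 100 ≈ 21.81%


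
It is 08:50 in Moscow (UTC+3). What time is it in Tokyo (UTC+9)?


Time difference = UTC+9 - UTC+3 = +6 hours
New hour = (8 + 6) mod 24
= 14 mod 24 = 14
Minutes unchanged → 14:50

14:50


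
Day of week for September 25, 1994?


Zeller's congruence:
q=25, m=9, k=94, j=19
h = (25 + ⌊13×10/5⌋ + 94 + ⌊94/4⌋ + ⌊19/4⌋ - 2×19) mod 7
= (25 + 26 + 94 + 23 + 4 - 38) mod 7
= 134 mod 7 = 1
h=1 → Sunday

Sunday


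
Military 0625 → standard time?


6:25 AM

Hour: 6
6 < 12 → AM


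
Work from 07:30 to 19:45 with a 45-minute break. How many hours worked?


Total time = (19×60+45) - (7×60+30)
= 1185 - 450 = 735 min
Minus break: 735 - 45 = 690 min
= 11h 30m

11h 30m (690 minutes)


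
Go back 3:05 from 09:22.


Start: 562 minutes from midnight
Subtract: 185 minutes
Remaining: 562 - 185 = 377
Hours: 6, Minutes: 17

06:17


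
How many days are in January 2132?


31 days

Month: January (month 1)
January has 31 days


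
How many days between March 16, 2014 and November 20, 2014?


From March 16, 2014 to November 20, 2014
Rest of March 2014: 31 - 16 = 15
Full months: April 30, May 31, June 30, July 31, August 31, September 30, October 31
Days into November 2014: 20
Total = 15 + 30 + 31 + 30 + 31 + 31 + 30 + 31 + 20 = 249 days

249 days


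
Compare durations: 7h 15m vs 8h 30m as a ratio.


Duration 1: 435 minutes
Duration 2: 510 minutes
Ratio = 435:510
GCD = 15
Simplified = 29:34
As a decimal: 29/34 ≈ 0.85

29:34 (0.85)


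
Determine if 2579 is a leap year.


No

Rules: divisible by 4 AND (not by 100 OR by 400)
2579 ÷ 4 = 644 remainder 3 → not divisible by 4
Not divisible by 4 → not a leap year


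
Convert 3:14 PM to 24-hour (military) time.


Input: 3:14 PM
PM: 3 + 12 = 15

15:14


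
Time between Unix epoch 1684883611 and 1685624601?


740990 seconds (205.8 hours / 8.58 days)

Difference = 1685624601 - 1684883611 = 740990 seconds
In hours: 740990 / 3600 ≈ 205.8
In days: 740990 / 86400 ≈ 8.58


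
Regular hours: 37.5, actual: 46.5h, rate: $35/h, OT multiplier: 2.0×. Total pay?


$1942.50

Regular: 37.5h × $35 = $1312.50
Overtime: 46.5 - 37.5 = 9.0h
OT pay: 9.0h × $35 × 2.0 = $630.00
Total = $1312.50 + $630.00 = $1942.50


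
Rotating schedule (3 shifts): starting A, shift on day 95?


Shifts: A, B, C
Start: A (index 0)
Day 95: (0 + 95 - 1) mod 3
= 94 mod 3
= 1
Index 1 → shift B

Shift B


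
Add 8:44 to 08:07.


Start: 487 minutes from midnight
Add: 524 minutes
Total: 1011 minutes
Hours: 1011 ÷ 60 = 16 remainder 51

16:51


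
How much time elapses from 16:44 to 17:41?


End time in minutes: 17×60 + 41 = 1061
Start time in minutes: 16×60 + 44 = 1004
Difference = 1061 - 1004 = 57 minutes
= 0 hours 57 minutes

0h 57m


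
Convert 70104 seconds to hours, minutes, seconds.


19h 28m 24s

Hours: 70104 ÷ 3600 = 19 remainder 1704
Minutes: 1704 ÷ 60 = 28 remainder 24
Seconds: 24


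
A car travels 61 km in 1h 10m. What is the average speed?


Distance: 61 km
Time: 1h 10m = 70 min = 70/60 = 7/6 hours
Speed = 61 ÷ (7/6) = 61 × 6 / 7 = 366/7 ≈ 52.3 km/h

52.3 km/h


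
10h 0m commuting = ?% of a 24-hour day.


Time: 600 minutes
Day: 1440 minutes
Percentage = (600/1440) × 100 ≈ 41.7%

41.7%


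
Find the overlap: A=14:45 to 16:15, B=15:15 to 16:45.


60 minutes

Meeting A: 885-975 (in minutes from midnight)
Meeting B: 915-1005
Overlap start = max(885, 915) = 915
Overlap end = min(975, 1005) = 975
Overlap = max(0, 975 - 915) = 60 min


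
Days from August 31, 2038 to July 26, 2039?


From August 31, 2038 to July 26, 2039
Rest of August 2038: 31 - 31 = 0
Full months: September 30, October 31, November 30, December 31, January 31, February 2039 28, March 31, April 30, May 31, June 30
Days into July 2039: 26
Total = 0 + 30 + 31 + 30 + 31 + 31 + 28 + 31 + 30 + 31 + 30 + 26 = 329 days

329 days


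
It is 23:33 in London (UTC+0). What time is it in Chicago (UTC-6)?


17:33

Time difference = UTC-6 - UTC+0 = -6 hours
New hour = (23 -6) mod 24
= 17 mod 24 = 17
Minutes unchanged → 17:33


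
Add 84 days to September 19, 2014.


December 12, 2014

Start: September 19, 2014
Add 84 days
September 19 → October 1: 30 - 19 + 1 = 12 days (84 - 12 = 72 left)
October 1 → November 1: 31 - 1 + 1 = 31 days (72 - 31 = 41 left)
November 1 → December 1: 30 - 1 + 1 = 30 days (41 - 30 = 11 left)
December 1 + 11 = December 12, 2014


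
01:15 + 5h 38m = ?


06:53

Start: 75 minutes from midnight
Add: 338 minutes
Total: 413 minutes
Hours: 413 ÷ 60 = 6 remainder 53


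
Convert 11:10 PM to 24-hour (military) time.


23:10

Input: 11:10 PM
PM: 11 + 12 = 23


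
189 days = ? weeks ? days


27 weeks 0 days

Weeks: 189 ÷ 7 = 27 remainder 0


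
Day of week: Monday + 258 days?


Start: Monday (index 0)
(0 + 258) mod 7
= 258 mod 7
= 6
Index 6 → Sunday

Sunday


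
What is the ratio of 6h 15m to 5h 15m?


Duration 1: 375 minutes
Duration 2: 315 minutes
Ratio = 375:315
GCD = 15
Simplified = 25:21
As a decimal: 25/21 ≈ 1.19

25:21 (1.19)


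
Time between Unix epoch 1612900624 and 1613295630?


395006 seconds (109.7 hours / 4.57 days)

Difference = 1613295630 - 1612900624 = 395006 seconds
In hours: 395006 / 3600 ≈ 109.7
In days: 395006 / 86400 ≈ 4.57


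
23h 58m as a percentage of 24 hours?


0.9986 (99.86%)

Total minutes: 23×60 + 58 = 1438
Day = 24×60 = 1440 minutes
Fraction = 1438/1440 ≈ 0.9986
As a percentage: 1438/1440 × 100 ≈ 99.86%


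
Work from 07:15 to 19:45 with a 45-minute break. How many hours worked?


Total time = (19×60+45) - (7×60+15)
= 1185 - 435 = 750 min
Minus break: 750 - 45 = 705 min
= 11h 45m

11h 45m (705 minutes)


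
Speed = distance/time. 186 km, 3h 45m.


49.6 km/h

Distance: 186 km
Time: 3h 45m = 225 min = 225/60 = 15/4 hours
Speed = 186 ÷ (15/4) = 186 × 4 / 15 = 744/15 = 49.6 km/h


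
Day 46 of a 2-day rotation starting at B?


Shift A

Shifts: A, B
Start: B (index 1)
Day 46: (1 + 46 - 1) mod 2
= 46 mod 2
= 0
Index 0 → shift A


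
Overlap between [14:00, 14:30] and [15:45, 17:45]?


Meeting A: 840-870 (in minutes from midnight)
Meeting B: 945-1065
Overlap start = max(840, 945) = 945
Overlap end = min(870, 1065) = 870
Overlap = max(0, 870 - 945) = 0 min

0 minutes


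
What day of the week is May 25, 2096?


Friday

Zeller's congruence:
q=25, m=5, k=96, j=20
h = (25 + ⌊13×6/5⌋ + 96 + ⌊96/4⌋ + ⌊20/4⌋ - 2×20) mod 7
= (25 + 15 + 96 + 24 + 5 - 40) mod 7
= 125 mod 7 = 6
h=6 → Friday


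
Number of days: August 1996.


31 days

Month: August (month 8)
August has 31 days


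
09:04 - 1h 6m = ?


07:58

Start: 544 minutes from midnight
Subtract: 66 minutes
Remaining: 544 - 66 = 478
Hours: 7, Minutes: 58


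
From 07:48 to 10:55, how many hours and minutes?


End time in minutes: 10×60 + 55 = 655
Start time in minutes: 7×60 + 48 = 468
Difference = 655 - 468 = 187 minutes
= 3 hours 7 minutes

3h 7m


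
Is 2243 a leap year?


Rules: divisible by 4 AND (not by 100 OR by 400)
2243 ÷ 4 = 560 remainder 3 → not divisible by 4
Not divisible by 4 → not a leap year

No


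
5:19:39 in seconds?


19179 seconds

Hours: 5 × 3600 = 18000
Minutes: 19 × 60 = 1140
Seconds: 39
Total = 18000 + 1140 + 39 = 19179


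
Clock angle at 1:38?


Hour hand = 1×30 + 38×0.5 = 49.0°
Minute hand = 38×6 = 228°
Difference = |49.0 - 228| = 179.0°

179.0°


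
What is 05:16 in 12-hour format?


Hour: 5
5 < 12 → AM

5:16 AM


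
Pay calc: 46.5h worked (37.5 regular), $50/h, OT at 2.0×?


$2775.00

Regular: 37.5h × $50 = $1875.00
Overtime: 46.5 - 37.5 = 9.0h
OT pay: 9.0h × $50 × 2.0 = $900.00
Total = $1875.00 + $900.00 = $2775.00


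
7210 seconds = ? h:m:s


2h 0m 10s

Hours: 7210 ÷ 3600 = 2 remainder 10
Minutes: 10 ÷ 60 = 0 remainder 10
Seconds: 10


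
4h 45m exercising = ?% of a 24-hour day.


Time: 285 minutes
Day: 1440 minutes
Percentage = (285/1440) × 100 ≈ 19.8%

19.8%


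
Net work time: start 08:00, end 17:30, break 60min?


Total time = (17×60+30) - (8×60+0)
= 1050 - 480 = 570 min
Minus break: 570 - 60 = 510 min
= 8h 30m

8h 30m (510 minutes)


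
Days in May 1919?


31 days

Month: May (month 5)
May has 31 days


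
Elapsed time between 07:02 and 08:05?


End time in minutes: 8×60 + 5 = 485
Start time in minutes: 7×60 + 2 = 422
Difference = 485 - 422 = 63 minutes
= 1 hours 3 minutes

1h 3m


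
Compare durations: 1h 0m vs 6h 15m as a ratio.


Duration 1: 60 minutes
Duration 2: 375 minutes
Ratio = 60:375
GCD = 15
Simplified = 4:25
As a decimal: 4/25 = 0.16

4:25 (0.16)


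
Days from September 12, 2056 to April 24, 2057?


224 days

From September 12, 2056 to April 24, 2057
Rest of September 2056: 30 - 12 = 18
Full months: October 31, November 30, December 31, January 31, February 2057 28, March 31
Days into April 2057: 24
Total = 18 + 31 + 30 + 31 + 31 + 28 + 31 + 24 = 224 days


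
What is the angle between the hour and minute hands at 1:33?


Hour hand = 1×30 + 33×0.5 = 46.5°
Minute hand = 33×6 = 198°
Difference = |46.5 - 198| = 151.5°

151.5°


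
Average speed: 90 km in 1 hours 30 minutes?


60.0 km/h

Distance: 90 km
Time: 1h 30m = 90 min = 90/60 = 3/2 hours
Speed = 90 ÷ (3/2) = 90 × 2 / 3 = 180/3 = 60.0 km/h


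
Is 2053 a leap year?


No

Rules: divisible by 4 AND (not by 100 OR by 400)
2053 ÷ 4 = 513 remainder 1 → not divisible by 4
Not divisible by 4 → not a leap year


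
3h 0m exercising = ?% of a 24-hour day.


Time: 180 minutes
Day: 1440 minutes
Percentage = (180/1440) × 100 = 12.5%

12.5%


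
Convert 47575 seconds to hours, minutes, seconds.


Hours: 47575 ÷ 3600 = 13 remainder 775
Minutes: 775 ÷ 60 = 12 remainder 55
Seconds: 55

13h 12m 55s


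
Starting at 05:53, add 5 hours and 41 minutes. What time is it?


Start: 353 minutes from midnight
Add: 341 minutes
Total: 694 minutes
Hours: 694 ÷ 60 = 11 remainder 34

11:34


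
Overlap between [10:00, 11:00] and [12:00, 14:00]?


Meeting A: 600-660 (in minutes from midnight)
Meeting B: 720-840
Overlap start = max(600, 720) = 720
Overlap end = min(660, 840) = 660
Overlap = max(0, 660 - 720) = 0 min

0 minutes


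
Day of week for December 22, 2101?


Zeller's congruence:
q=22, m=12, k=1, j=21
h = (22 + ⌊13×13/5⌋ + 1 + ⌊1/4⌋ + ⌊21/4⌋ - 2×21) mod 7
= (22 + 33 + 1 + 0 + 5 - 42) mod 7
= 19 mod 7 = 5
h=5 → Thursday

Thursday


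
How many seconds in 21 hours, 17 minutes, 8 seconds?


Hours: 21 × 3600 = 75600
Minutes: 17 × 60 = 1020
Seconds: 8
Total = 75600 + 1020 + 8 = 76628

76628 seconds


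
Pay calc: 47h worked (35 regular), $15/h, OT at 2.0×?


Regular: 35h × $15 = $525.00
Overtime: 47 - 35 = 12h
OT pay: 12h × $15 × 2.0 = $360.00
Total = $525.00 + $360.00 = $885.00

$885.00


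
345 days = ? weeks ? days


49 weeks 2 days

Weeks: 345 ÷ 7 = 49 remainder 2


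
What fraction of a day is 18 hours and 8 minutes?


0.7556 (75.56%)

Total minutes: 18×60 + 8 = 1088
Day = 24×60 = 1440 minutes
Fraction = 1088/1440 ≈ 0.7556
As a percentage: 1088/1440 × 100 ≈ 75.56%


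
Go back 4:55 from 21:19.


Start: 1279 minutes from midnight
Subtract: 295 minutes
Remaining: 1279 - 295 = 984
Hours: 16, Minutes: 24

16:24


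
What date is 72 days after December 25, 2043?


March 6, 2044

Start: December 25, 2043
Add 72 days
December 25 → January 1: 31 - 25 + 1 = 7 days (72 - 7 = 65 left)
January 1 → February 1: 31 - 1 + 1 = 31 days (65 - 31 = 34 left)
February 1 → March 1: 29 - 1 + 1 = 29 days (34 - 29 = 5 left)
March 1 + 5 = March 6, 2044


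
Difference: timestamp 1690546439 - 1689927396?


619043 seconds (172.0 hours / 7.16 days)

Difference = 1690546439 - 1689927396 = 619043 seconds
In hours: 619043 / 3600 ≈ 172.0
In days: 619043 / 86400 ≈ 7.16


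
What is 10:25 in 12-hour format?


Hour: 10
10 < 12 → AM

10:25 AM


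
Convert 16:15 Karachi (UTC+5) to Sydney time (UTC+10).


Time difference = UTC+10 - UTC+5 = +5 hours
New hour = (16 + 5) mod 24
= 21 mod 24 = 21
Minutes unchanged → 21:15

21:15


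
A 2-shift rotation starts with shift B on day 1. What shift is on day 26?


Shift A

Shifts: A, B
Start: B (index 1)
Day 26: (1 + 26 - 1) mod 2
= 26 mod 2
= 0
Index 0 → shift A


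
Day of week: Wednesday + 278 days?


Start: Wednesday (index 2)
(2 + 278) mod 7
= 280 mod 7
= 0
Index 0 → Monday

Monday


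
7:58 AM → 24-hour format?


Input: 7:58 AM
AM hour stays: 7

07:58


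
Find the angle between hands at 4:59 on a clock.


Hour hand = 4×30 + 59×0.5 = 149.5°
Minute hand = 59×6 = 354°
Difference = |149.5 - 354| = 204.5°
Since > 180°: 360 - 204.5 = 155.5°

155.5°


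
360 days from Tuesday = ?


Start: Tuesday (index 1)
(1 + 360) mod 7
= 361 mod 7
= 4
Index 4 → Friday

Friday


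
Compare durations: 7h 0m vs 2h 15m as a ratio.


28:9 (3.11)

Duration 1: 420 minutes
Duration 2: 135 minutes
Ratio = 420:135
GCD = 15
Simplified = 28:9
As a decimal: 28/9 ≈ 3.11


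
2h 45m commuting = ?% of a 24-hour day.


Time: 165 minutes
Day: 1440 minutes
Percentage = (165/1440) × 100 ≈ 11.5%

11.5%


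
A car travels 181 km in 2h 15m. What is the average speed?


80.4 km/h

Distance: 181 km
Time: 2h 15m = 135 min = 135/60 = 9/4 hours
Speed = 181 ÷ (9/4) = 181 × 4 / 9 = 724/9 ≈ 80.4 km/h


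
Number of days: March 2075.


31 days

Month: March (month 3)
March has 31 days


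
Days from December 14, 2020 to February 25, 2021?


73 days

From December 14, 2020 to February 25, 2021
Rest of December 2020: 31 - 14 = 17
Full months: January 31
Days into February 2021: 25
Total = 17 + 31 + 25 = 73 days


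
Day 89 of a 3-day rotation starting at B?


Shift C

Shifts: A, B, C
Start: B (index 1)
Day 89: (1 + 89 - 1) mod 3
= 89 mod 3
= 2
Index 2 → shift C


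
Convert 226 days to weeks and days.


Weeks: 226 ÷ 7 = 32 remainder 2

32 weeks 2 days


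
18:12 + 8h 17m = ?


02:29 (next day)

Start: 1092 minutes from midnight
Add: 497 minutes
Total: 1589 minutes
Hours: 1589 ÷ 60 = 26 remainder 29
26 ≥ 24 → 26 - 24 = 2 (next day)


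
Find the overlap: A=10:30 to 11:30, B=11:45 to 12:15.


0 minutes

Meeting A: 630-690 (in minutes from midnight)
Meeting B: 705-735
Overlap start = max(630, 705) = 705
Overlap end = min(690, 735) = 690
Overlap = max(0, 690 - 705) = 0 min


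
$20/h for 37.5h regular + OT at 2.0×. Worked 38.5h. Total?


Regular: 37.5h × $20 = $750.00
Overtime: 38.5 - 37.5 = 1.0h
OT pay: 1.0h × $20 × 2.0 = $40.00
Total = $750.00 + $40.00 = $790.00

$790.00


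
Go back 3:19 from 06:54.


03:35

Start: 414 minutes from midnight
Subtract: 199 minutes
Remaining: 414 - 199 = 215
Hours: 3, Minutes: 35


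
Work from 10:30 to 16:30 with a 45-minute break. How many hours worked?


Total time = (16×60+30) - (10×60+30)
= 990 - 630 = 360 min
Minus break: 360 - 45 = 315 min
= 5h 15m

5h 15m (315 minutes)


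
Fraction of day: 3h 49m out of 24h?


Total minutes: 3×60 + 49 = 229
Day = 24×60 = 1440 minutes
Fraction = 229/1440 ≈ 0.1590
As a percentage: 229/1440 × 100 ≈ 15.90%

0.1590 (15.90%)


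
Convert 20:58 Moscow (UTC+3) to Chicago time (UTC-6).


11:58

Time difference = UTC-6 - UTC+3 = -9 hours
New hour = (20 -9) mod 24
= 11 mod 24 = 11
Minutes unchanged → 11:58


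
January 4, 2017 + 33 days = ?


Start: January 4, 2017
Add 33 days
January 4 → February 1: 31 - 4 + 1 = 28 days (33 - 28 = 5 left)
February 1 + 5 = February 6, 2017

February 6, 2017


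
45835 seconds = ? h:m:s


12h 43m 55s

Hours: 45835 ÷ 3600 = 12 remainder 2635
Minutes: 2635 ÷ 60 = 43 remainder 55
Seconds: 55


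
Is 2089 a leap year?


No

Rules: divisible by 4 AND (not by 100 OR by 400)
2089 ÷ 4 = 522 remainder 1 → not divisible by 4
Not divisible by 4 → not a leap year


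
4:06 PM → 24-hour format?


16:06

Input: 4:06 PM
PM: 4 + 12 = 16


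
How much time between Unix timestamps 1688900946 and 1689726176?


Difference = 1689726176 - 1688900946 = 825230 seconds
In hours: 825230 / 3600 ≈ 229.2
In days: 825230 / 86400 ≈ 9.55

825230 seconds (229.2 hours / 9.55 days)


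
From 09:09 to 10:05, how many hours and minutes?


End time in minutes: 10×60 + 5 = 605
Start time in minutes: 9×60 + 9 = 549
Difference = 605 - 549 = 56 minutes
= 0 hours 56 minutes

0h 56m


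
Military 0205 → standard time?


2:05 AM

Hour: 2
2 < 12 → AM


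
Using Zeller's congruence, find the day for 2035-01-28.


Zeller's congruence:
q=28, m=13, k=34, j=20
h = (28 + ⌊13×14/5⌋ + 34 + ⌊34/4⌋ + ⌊20/4⌋ - 2×20) mod 7
= (28 + 36 + 34 + 8 + 5 - 40) mod 7
= 71 mod 7 = 1
h=1 → Sunday

Sunday


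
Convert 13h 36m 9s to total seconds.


Hours: 13 × 3600 = 46800
Minutes: 36 × 60 = 2160
Seconds: 9
Total = 46800 + 2160 + 9 = 48969

48969 seconds


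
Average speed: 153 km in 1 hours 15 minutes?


122.4 km/h

Distance: 153 km
Time: 1h 15m = 75 min = 75/60 = 5/4 hours
Speed = 153 ÷ (5/4) = 153 × 4 / 5 = 612/5 = 122.4 km/h


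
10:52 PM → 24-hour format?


Input: 10:52 PM
PM: 10 + 12 = 22

22:52


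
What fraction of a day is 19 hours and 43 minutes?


0.8215 (82.15%)

Total minutes: 19×60 + 43 = 1183
Day = 24×60 = 1440 minutes
Fraction = 1183/1440 ≈ 0.8215
As a percentage: 1183/1440 × 100 ≈ 82.15%


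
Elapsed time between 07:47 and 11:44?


End time in minutes: 11×60 + 44 = 704
Start time in minutes: 7×60 + 47 = 467
Difference = 704 - 467 = 237 minutes
= 3 hours 57 minutes

3h 57m


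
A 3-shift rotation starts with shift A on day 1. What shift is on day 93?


Shift C

Shifts: A, B, C
Start: A (index 0)
Day 93: (0 + 93 - 1) mod 3
= 92 mod 3
= 2
Index 2 → shift C


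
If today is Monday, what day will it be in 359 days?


Wednesday

Start: Monday (index 0)
(0 + 359) mod 7
= 359 mod 7
= 2
Index 2 → Wednesday


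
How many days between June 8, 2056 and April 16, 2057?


From June 8, 2056 to April 16, 2057
Rest of June 2056: 30 - 8 = 22
Full months: July 31, August 31, September 30, October 31, November 30, December 31, January 31, February 2057 28, March 31
Days into April 2057: 16
Total = 22 + 31 + 31 + 30 + 31 + 30 + 31 + 31 + 28 + 31 + 16 = 312 days

312 days


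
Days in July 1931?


31 days

Month: July (month 7)
July has 31 days


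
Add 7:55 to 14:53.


22:48

Start: 893 minutes from midnight
Add: 475 minutes
Total: 1368 minutes
Hours: 1368 ÷ 60 = 22 remainder 48


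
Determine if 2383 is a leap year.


Rules: divisible by 4 AND (not by 100 OR by 400)
2383 ÷ 4 = 595 remainder 3 → not divisible by 4
Not divisible by 4 → not a leap year

No


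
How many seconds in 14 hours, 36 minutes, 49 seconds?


52609 seconds

Hours: 14 × 3600 = 50400
Minutes: 36 × 60 = 2160
Seconds: 49
Total = 50400 + 2160 + 49 = 52609


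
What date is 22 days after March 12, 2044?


Start: March 12, 2044
Add 22 days
March 12 → April 1: 31 - 12 + 1 = 20 days (22 - 20 = 2 left)
April 1 + 2 = April 3, 2044

April 3, 2044


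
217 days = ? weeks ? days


31 weeks 0 days

Weeks: 217 ÷ 7 = 31 remainder 0


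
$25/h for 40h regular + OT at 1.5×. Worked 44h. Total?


Regular: 40h × $25 = $1000.00
Overtime: 44 - 40 = 4h
OT pay: 4h × $25 × 1.5 = $150.00
Total = $1000.00 + $150.00 = $1150.00

$1150.00


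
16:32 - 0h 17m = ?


16:15

Start: 992 minutes from midnight
Subtract: 17 minutes
Remaining: 992 - 17 = 975
Hours: 16, Minutes: 15


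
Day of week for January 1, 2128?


Thursday

Zeller's congruence:
q=1, m=13, k=27, j=21
h = (1 + ⌊13×14/5⌋ + 27 + ⌊27/4⌋ + ⌊21/4⌋ - 2×21) mod 7
= (1 + 36 + 27 + 6 + 5 - 42) mod 7
= 33 mod 7 = 5
h=5 → Thursday


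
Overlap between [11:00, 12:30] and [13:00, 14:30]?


Meeting A: 660-750 (in minutes from midnight)
Meeting B: 780-870
Overlap start = max(660, 780) = 780
Overlap end = min(750, 870) = 750
Overlap = max(0, 750 - 780) = 0 min

0 minutes


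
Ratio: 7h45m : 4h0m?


31:16 (1.94)

Duration 1: 465 minutes
Duration 2: 240 minutes
Ratio = 465:240
GCD = 15
Simplified = 31:16
As a decimal: 31/16 ≈ 1.94


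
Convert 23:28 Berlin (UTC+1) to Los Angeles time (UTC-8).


Time difference = UTC-8 - UTC+1 = -9 hours
New hour = (23 -9) mod 24
= 14 mod 24 = 14
Minutes unchanged → 14:28

14:28


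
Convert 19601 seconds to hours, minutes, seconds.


Hours: 19601 ÷ 3600 = 5 remainder 1601
Minutes: 1601 ÷ 60 = 26 remainder 41
Seconds: 41

5h 26m 41s


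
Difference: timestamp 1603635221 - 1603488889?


146332 seconds (40.6 hours / 1.69 days)

Difference = 1603635221 - 1603488889 = 146332 seconds
In hours: 146332 / 3600 ≈ 40.6
In days: 146332 / 86400 ≈ 1.69


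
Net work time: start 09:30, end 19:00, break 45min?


8h 45m (525 minutes)

Total time = (19×60+0) - (9×60+30)
= 1140 - 570 = 570 min
Minus break: 570 - 45 = 525 min
= 8h 45m


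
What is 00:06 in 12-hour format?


12:06 AM

Hour: 0
0 → 12 AM (midnight)


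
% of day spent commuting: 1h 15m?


Time: 75 minutes
Day: 1440 minutes
Percentage = (75/1440) × 100 ≈ 5.2%

5.2%


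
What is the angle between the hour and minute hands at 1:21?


85.5°

Hour hand = 1×30 + 21×0.5 = 40.5°
Minute hand = 21×6 = 126°
Difference = |40.5 - 126| = 85.5°


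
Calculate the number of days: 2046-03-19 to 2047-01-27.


314 days

From March 19, 2046 to January 27, 2047
Rest of March 2046: 31 - 19 = 12
Full months: April 30, May 31, June 30, July 31, August 31, September 30, October 31, November 30, December 31
Days into January 2047: 27
Total = 12 + 30 + 31 + 30 + 31 + 31 + 30 + 31 + 30 + 31 + 27 = 314 days


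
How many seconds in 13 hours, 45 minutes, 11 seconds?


Hours: 13 × 3600 = 46800
Minutes: 45 × 60 = 2700
Seconds: 11
Total = 46800 + 2700 + 11 = 49511

49511 seconds


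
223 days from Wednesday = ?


Tuesday

Start: Wednesday (index 2)
(2 + 223) mod 7
= 225 mod 7
= 1
Index 1 → Tuesday


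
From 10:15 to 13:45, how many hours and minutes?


3h 30m

End time in minutes: 13×60 + 45 = 825
Start time in minutes: 10×60 + 15 = 615
Difference = 825 - 615 = 210 minutes
= 3 hours 30 minutes


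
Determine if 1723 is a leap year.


No

Rules: divisible by 4 AND (not by 100 OR by 400)
1723 ÷ 4 = 430 remainder 3 → not divisible by 4
Not divisible by 4 → not a leap year


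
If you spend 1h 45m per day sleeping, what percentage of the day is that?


7.3%

Time: 105 minutes
Day: 1440 minutes
Percentage = (105/1440) × 100 ≈ 7.3%


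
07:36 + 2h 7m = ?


Start: 456 minutes from midnight
Add: 127 minutes
Total: 583 minutes
Hours: 583 ÷ 60 = 9 remainder 43

09:43


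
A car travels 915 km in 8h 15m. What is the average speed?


Distance: 915 km
Time: 8h 15m = 495 min = 495/60 = 33/4 hours
Speed = 915 ÷ (33/4) = 915 × 4 / 33 = 3660/33 ≈ 110.9 km/h

110.9 km/h


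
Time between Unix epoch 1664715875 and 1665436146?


Difference = 1665436146 - 1664715875 = 720271 seconds
In hours: 720271 / 3600 ≈ 200.1
In days: 720271 / 86400 ≈ 8.34

720271 seconds (200.1 hours / 8.34 days)


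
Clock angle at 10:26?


Hour hand = 10×30 + 26×0.5 = 313.0°
Minute hand = 26×6 = 156°
Difference = |313.0 - 156| = 157.0°

157.0°


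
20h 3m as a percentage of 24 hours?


0.8354 (83.54%)

Total minutes: 20×60 + 3 = 1203
Day = 24×60 = 1440 minutes
Fraction = 1203/1440 ≈ 0.8354
As a percentage: 1203/1440 × 100 ≈ 83.54%


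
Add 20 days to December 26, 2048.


Start: December 26, 2048
Add 20 days
December 26 → January 1: 31 - 26 + 1 = 6 days (20 - 6 = 14 left)
January 1 + 14 = January 15, 2049

January 15, 2049


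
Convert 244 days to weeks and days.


Weeks: 244 ÷ 7 = 34 remainder 6

34 weeks 6 days


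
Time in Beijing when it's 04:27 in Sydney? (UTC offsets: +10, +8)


02:27

Time difference = UTC+8 - UTC+10 = -2 hours
New hour = (4 -2) mod 24
= 2 mod 24 = 2
Minutes unchanged → 02:27


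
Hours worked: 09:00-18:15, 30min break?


Total time = (18×60+15) - (9×60+0)
= 1095 - 540 = 555 min
Minus break: 555 - 30 = 525 min
= 8h 45m

8h 45m (525 minutes)


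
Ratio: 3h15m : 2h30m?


13:10 (1.30)

Duration 1: 195 minutes
Duration 2: 150 minutes
Ratio = 195:150
GCD = 15
Simplified = 13:10
As a decimal: 13/10 = 1.30


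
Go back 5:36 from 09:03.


Start: 543 minutes from midnight
Subtract: 336 minutes
Remaining: 543 - 336 = 207
Hours: 3, Minutes: 27

03:27


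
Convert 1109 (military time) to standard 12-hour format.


11:09 AM

Hour: 11
11 < 12 → AM


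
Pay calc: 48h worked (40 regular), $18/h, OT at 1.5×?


$936.00

Regular: 40h × $18 = $720.00
Overtime: 48 - 40 = 8h
OT pay: 8h × $18 × 1.5 = $216.00
Total = $720.00 + $216.00 = $936.00


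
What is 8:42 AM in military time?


08:42

Input: 8:42 AM
AM hour stays: 8


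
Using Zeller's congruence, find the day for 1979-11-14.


Wednesday

Zeller's congruence:
q=14, m=11, k=79, j=19
h = (14 + ⌊13×12/5⌋ + 79 + ⌊79/4⌋ + ⌊19/4⌋ - 2×19) mod 7
= (14 + 31 + 79 + 19 + 4 - 38) mod 7
= 109 mod 7 = 4
h=4 → Wednesday


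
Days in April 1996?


Month: April (month 4)
April has 30 days

30 days


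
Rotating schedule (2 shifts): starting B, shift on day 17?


Shifts: A, B
Start: B (index 1)
Day 17: (1 + 17 - 1) mod 2
= 17 mod 2
= 1
Index 1 → shift B

Shift B


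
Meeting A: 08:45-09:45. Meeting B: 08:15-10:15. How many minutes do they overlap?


Meeting A: 525-585 (in minutes from midnight)
Meeting B: 495-615
Overlap start = max(525, 495) = 525
Overlap end = min(585, 615) = 585
Overlap = max(0, 585 - 525) = 60 min

60 minutes


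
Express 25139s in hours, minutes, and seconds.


6h 58m 59s

Hours: 25139 ÷ 3600 = 6 remainder 3539
Minutes: 3539 ÷ 60 = 58 remainder 59
Seconds: 59


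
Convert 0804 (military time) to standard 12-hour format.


Hour: 8
8 < 12 → AM

8:04 AM


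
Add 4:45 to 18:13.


Start: 1093 minutes from midnight
Add: 285 minutes
Total: 1378 minutes
Hours: 1378 ÷ 60 = 22 remainder 58

22:58


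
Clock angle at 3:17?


3.5°

Hour hand = 3×30 + 17×0.5 = 98.5°
Minute hand = 17×6 = 102°
Difference = |98.5 - 102| = 3.5°


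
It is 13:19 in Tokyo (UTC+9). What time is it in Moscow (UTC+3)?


Time difference = UTC+3 - UTC+9 = -6 hours
New hour = (13 -6) mod 24
= 7 mod 24 = 7
Minutes unchanged → 07:19

07:19


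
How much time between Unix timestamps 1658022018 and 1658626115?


604097 seconds (167.8 hours / 6.99 days)

Difference = 1658626115 - 1658022018 = 604097 seconds
In hours: 604097 / 3600 ≈ 167.8
In days: 604097 / 86400 ≈ 6.99


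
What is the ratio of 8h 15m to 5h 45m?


33:23 (1.43)

Duration 1: 495 minutes
Duration 2: 345 minutes
Ratio = 495:345
GCD = 15
Simplified = 33:23
As a decimal: 33/23 ≈ 1.43


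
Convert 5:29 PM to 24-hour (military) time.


Input: 5:29 PM
PM: 5 + 12 = 17

17:29


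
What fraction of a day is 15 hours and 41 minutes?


0.6535 (65.35%)

Total minutes: 15×60 + 41 = 941
Day = 24×60 = 1440 minutes
Fraction = 941/1440 ≈ 0.6535
As a percentage: 941/1440 × 100 ≈ 65.35%


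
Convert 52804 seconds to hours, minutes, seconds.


Hours: 52804 ÷ 3600 = 14 remainder 2404
Minutes: 2404 ÷ 60 = 40 remainder 4
Seconds: 4

14h 40m 4s


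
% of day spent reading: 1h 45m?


7.3%

Time: 105 minutes
Day: 1440 minutes
Percentage = (105/1440) × 100 ≈ 7.3%


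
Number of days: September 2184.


30 days

Month: September (month 9)
September has 30 days


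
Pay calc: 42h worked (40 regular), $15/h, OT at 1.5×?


$645.00

Regular: 40h × $15 = $600.00
Overtime: 42 - 40 = 2h
OT pay: 2h × $15 × 1.5 = $45.00
Total = $600.00 + $45.00 = $645.00


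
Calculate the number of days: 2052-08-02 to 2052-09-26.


From August 2, 2052 to September 26, 2052
Rest of August 2052: 31 - 2 = 29
Days into September 2052: 26
Total = 29 + 26 = 55 days

55 days


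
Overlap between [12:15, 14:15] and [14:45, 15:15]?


0 minutes

Meeting A: 735-855 (in minutes from midnight)
Meeting B: 885-915
Overlap start = max(735, 885) = 885
Overlap end = min(855, 915) = 855
Overlap = max(0, 855 - 885) = 0 min


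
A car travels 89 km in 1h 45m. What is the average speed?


50.9 km/h

Distance: 89 km
Time: 1h 45m = 105 min = 105/60 = 7/4 hours
Speed = 89 ÷ (7/4) = 89 × 4 / 7 = 356/7 ≈ 50.9 km/h


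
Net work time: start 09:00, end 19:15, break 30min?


Total time = (19×60+15) - (9×60+0)
= 1155 - 540 = 615 min
Minus break: 615 - 30 = 585 min
= 9h 45m

9h 45m (585 minutes)


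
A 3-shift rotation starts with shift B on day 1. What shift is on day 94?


Shift B

Shifts: A, B, C
Start: B (index 1)
Day 94: (1 + 94 - 1) mod 3
= 94 mod 3
= 1
Index 1 → shift B


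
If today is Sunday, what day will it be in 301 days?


Start: Sunday (index 6)
(6 + 301) mod 7
= 307 mod 7
= 6
Index 6 → Sunday

Sunday


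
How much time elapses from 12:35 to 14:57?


2h 22m

End time in minutes: 14×60 + 57 = 897
Start time in minutes: 12×60 + 35 = 755
Difference = 897 - 755 = 142 minutes
= 2 hours 22 minutes


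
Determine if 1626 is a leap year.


No

Rules: divisible by 4 AND (not by 100 OR by 400)
1626 ÷ 4 = 406 remainder 2 → not divisible by 4
Not divisible by 4 → not a leap year


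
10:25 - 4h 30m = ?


05:55

Start: 625 minutes from midnight
Subtract: 270 minutes
Remaining: 625 - 270 = 355
Hours: 5, Minutes: 55


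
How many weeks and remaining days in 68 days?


Weeks: 68 ÷ 7 = 9 remainder 5

9 weeks 5 days


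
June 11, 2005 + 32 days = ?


July 13, 2005

Start: June 11, 2005
Add 32 days
June 11 → July 1: 30 - 11 + 1 = 20 days (32 - 20 = 12 left)
July 1 + 12 = July 13, 2005


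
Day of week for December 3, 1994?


Zeller's congruence:
q=3, m=12, k=94, j=19
h = (3 + ⌊13×13/5⌋ + 94 + ⌊94/4⌋ + ⌊19/4⌋ - 2×19) mod 7
= (3 + 33 + 94 + 23 + 4 - 38) mod 7
= 119 mod 7 = 0
h=0 → Saturday

Saturday


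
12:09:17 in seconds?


Hours: 12 × 3600 = 43200
Minutes: 9 × 60 = 540
Seconds: 17
Total = 43200 + 540 + 17 = 43757

43757 seconds


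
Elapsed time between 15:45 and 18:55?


End time in minutes: 18×60 + 55 = 1135
Start time in minutes: 15×60 + 45 = 945
Difference = 1135 - 945 = 190 minutes
= 3 hours 10 minutes

3h 10m


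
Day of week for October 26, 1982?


Tuesday

Zeller's congruence:
q=26, m=10, k=82, j=19
h = (26 + ⌊13×11/5⌋ + 82 + ⌊82/4⌋ + ⌊19/4⌋ - 2×19) mod 7
= (26 + 28 + 82 + 20 + 4 - 38) mod 7
= 122 mod 7 = 3
h=3 → Tuesday


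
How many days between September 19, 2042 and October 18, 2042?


29 days

From September 19, 2042 to October 18, 2042
Rest of September 2042: 30 - 19 = 11
Days into October 2042: 18
Total = 11 + 18 = 29 days


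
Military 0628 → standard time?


Hour: 6
6 < 12 → AM

6:28 AM


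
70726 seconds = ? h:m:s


19h 38m 46s

Hours: 70726 ÷ 3600 = 19 remainder 2326
Minutes: 2326 ÷ 60 = 38 remainder 46
Seconds: 46


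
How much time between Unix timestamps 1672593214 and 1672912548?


319334 seconds (88.7 hours / 3.70 days)

Difference = 1672912548 - 1672593214 = 319334 seconds
In hours: 319334 / 3600 ≈ 88.7
In days: 319334 / 86400 ≈ 3.70


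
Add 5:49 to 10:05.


15:54

Start: 605 minutes from midnight
Add: 349 minutes
Total: 954 minutes
Hours: 954 ÷ 60 = 15 remainder 54


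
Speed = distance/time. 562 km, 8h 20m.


67.4 km/h

Distance: 562 km
Time: 8h 20m = 500 min = 500/60 = 25/3 hours
Speed = 562 ÷ (25/3) = 562 × 3 / 25 = 1686/25 ≈ 67.4 km/h


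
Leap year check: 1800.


No

Rules: divisible by 4 AND (not by 100 OR by 400)
1800 ÷ 4 = 450 exactly → divisible by 4
1800 ÷ 100 = 18 exactly → divisible by 100
1800 ÷ 400 = 4 remainder 200 → not divisible by 400
Divisible by 100 but not by 400 → not a leap year


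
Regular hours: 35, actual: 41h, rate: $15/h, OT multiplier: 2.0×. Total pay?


Regular: 35h × $15 = $525.00
Overtime: 41 - 35 = 6h
OT pay: 6h × $15 × 2.0 = $180.00
Total = $525.00 + $180.00 = $705.00

$705.00


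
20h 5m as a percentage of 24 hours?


Total minutes: 20×60 + 5 = 1205
Day = 24×60 = 1440 minutes
Fraction = 1205/1440 ≈ 0.8368
As a percentage: 1205/1440 × 100 ≈ 83.68%

0.8368 (83.68%)


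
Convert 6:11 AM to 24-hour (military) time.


Input: 6:11 AM
AM hour stays: 6

06:11


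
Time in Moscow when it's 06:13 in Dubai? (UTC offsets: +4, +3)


05:13

Time difference = UTC+3 - UTC+4 = -1 hours
New hour = (6 -1) mod 24
= 5 mod 24 = 5
Minutes unchanged → 05:13


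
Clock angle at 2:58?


Hour hand = 2×30 + 58×0.5 = 89.0°
Minute hand = 58×6 = 348°
Difference = |89.0 - 348| = 259.0°
Since > 180°: 360 - 259.0 = 101.0°

101.0°


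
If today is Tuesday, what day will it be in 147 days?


Tuesday

Start: Tuesday (index 1)
(1 + 147) mod 7
= 148 mod 7
= 1
Index 1 → Tuesday


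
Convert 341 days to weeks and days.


Weeks: 341 ÷ 7 = 48 remainder 5

48 weeks 5 days


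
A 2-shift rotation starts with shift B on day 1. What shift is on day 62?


Shifts: A, B
Start: B (index 1)
Day 62: (1 + 62 - 1) mod 2
= 62 mod 2
= 0
Index 0 → shift A

Shift A


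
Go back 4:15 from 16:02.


Start: 962 minutes from midnight
Subtract: 255 minutes
Remaining: 962 - 255 = 707
Hours: 11, Minutes: 47

11:47


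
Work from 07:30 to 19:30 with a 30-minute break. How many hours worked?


Total time = (19×60+30) - (7×60+30)
= 1170 - 450 = 720 min
Minus break: 720 - 30 = 690 min
= 11h 30m

11h 30m (690 minutes)


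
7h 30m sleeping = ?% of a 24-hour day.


31.3%

Time: 450 minutes
Day: 1440 minutes
Percentage = (450/1440) × 100 ≈ 31.3%


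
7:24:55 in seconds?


26695 seconds

Hours: 7 × 3600 = 25200
Minutes: 24 × 60 = 1440
Seconds: 55
Total = 25200 + 1440 + 55 = 26695


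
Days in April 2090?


30 days

Month: April (month 4)
April has 30 days


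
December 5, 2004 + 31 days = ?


January 5, 2005

Start: December 5, 2004
Add 31 days
December 5 → January 1: 31 - 5 + 1 = 27 days (31 - 27 = 4 left)
January 1 + 4 = January 5, 2005


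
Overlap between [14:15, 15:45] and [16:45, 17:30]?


0 minutes

Meeting A: 855-945 (in minutes from midnight)
Meeting B: 1005-1050
Overlap start = max(855, 1005) = 1005
Overlap end = min(945, 1050) = 945
Overlap = max(0, 945 - 1005) = 0 min


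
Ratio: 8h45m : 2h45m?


35:11 (3.18)

Duration 1: 525 minutes
Duration 2: 165 minutes
Ratio = 525:165
GCD = 15
Simplified = 35:11
As a decimal: 35/11 ≈ 3.18


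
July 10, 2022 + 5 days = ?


Start: July 10, 2022
Add 5 days
July 10 + 5 = July 15, 2022

July 15, 2022


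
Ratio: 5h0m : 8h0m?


Duration 1: 300 minutes
Duration 2: 480 minutes
Ratio = 300:480
GCD = 60
Simplified = 5:8
As a decimal: 5/8 ≈ 0.63

5:8 (0.63)


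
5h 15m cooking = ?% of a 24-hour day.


21.9%

Time: 315 minutes
Day: 1440 minutes
Percentage = (315/1440) × 100 ≈ 21.9%


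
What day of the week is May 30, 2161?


Saturday

Zeller's congruence:
q=30, m=5, k=61, j=21
h = (30 + ⌊13×6/5⌋ + 61 + ⌊61/4⌋ + ⌊21/4⌋ - 2×21) mod 7
= (30 + 15 + 61 + 15 + 5 - 42) mod 7
= 84 mod 7 = 0
h=0 → Saturday


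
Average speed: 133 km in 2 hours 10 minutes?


Distance: 133 km
Time: 2h 10m = 130 min = 130/60 = 13/6 hours
Speed = 133 ÷ (13/6) = 133 × 6 / 13 = 798/13 ≈ 61.4 km/h

61.4 km/h


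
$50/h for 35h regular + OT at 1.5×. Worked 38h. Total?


Regular: 35h × $50 = $1750.00
Overtime: 38 - 35 = 3h
OT pay: 3h × $50 × 1.5 = $225.00
Total = $1750.00 + $225.00 = $1975.00

$1975.00


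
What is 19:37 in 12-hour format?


Hour: 19
19 - 12 = 7 → PM

7:37 PM


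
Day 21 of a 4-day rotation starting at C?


Shifts: A, B, C, D
Start: C (index 2)
Day 21: (2 + 21 - 1) mod 4
= 22 mod 4
= 2
Index 2 → shift C

Shift C


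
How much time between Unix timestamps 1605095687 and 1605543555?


Difference = 1605543555 - 1605095687 = 447868 seconds
In hours: 447868 / 3600 ≈ 124.4
In days: 447868 / 86400 ≈ 5.18

447868 seconds (124.4 hours / 5.18 days)


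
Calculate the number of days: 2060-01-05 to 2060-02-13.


From January 5, 2060 to February 13, 2060
Rest of January 2060: 31 - 5 = 26
Days into February 2060: 13
Total = 26 + 13 = 39 days

39 days


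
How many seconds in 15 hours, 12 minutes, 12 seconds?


54732 seconds

Hours: 15 × 3600 = 54000
Minutes: 12 × 60 = 720
Seconds: 12
Total = 54000 + 720 + 12 = 54732


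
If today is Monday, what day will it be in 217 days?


Start: Monday (index 0)
(0 + 217) mod 7
= 217 mod 7
= 0
Index 0 → Monday

Monday


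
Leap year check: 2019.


Rules: divisible by 4 AND (not by 100 OR by 400)
2019 ÷ 4 = 504 remainder 3 → not divisible by 4
Not divisible by 4 → not a leap year

No


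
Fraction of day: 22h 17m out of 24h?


Total minutes: 22×60 + 17 = 1337
Day = 24×60 = 1440 minutes
Fraction = 1337/1440 ≈ 0.9285
As a percentage: 1337/1440 × 100 ≈ 92.85%

0.9285 (92.85%)


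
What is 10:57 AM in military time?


10:57

Input: 10:57 AM
AM hour stays: 10


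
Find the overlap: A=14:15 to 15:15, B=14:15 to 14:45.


Meeting A: 855-915 (in minutes from midnight)
Meeting B: 855-885
Overlap start = max(855, 855) = 855
Overlap end = min(915, 885) = 885
Overlap = max(0, 885 - 855) = 30 min

30 minutes


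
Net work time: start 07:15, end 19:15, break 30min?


11h 30m (690 minutes)

Total time = (19×60+15) - (7×60+15)
= 1155 - 435 = 720 min
Minus break: 720 - 30 = 690 min
= 11h 30m


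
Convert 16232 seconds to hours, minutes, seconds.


4h 30m 32s

Hours: 16232 ÷ 3600 = 4 remainder 1832
Minutes: 1832 ÷ 60 = 30 remainder 32
Seconds: 32


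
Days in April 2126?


30 days

Month: April (month 4)
April has 30 days


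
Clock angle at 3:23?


36.5°

Hour hand = 3×30 + 23×0.5 = 101.5°
Minute hand = 23×6 = 138°
Difference = |101.5 - 138| = 36.5°


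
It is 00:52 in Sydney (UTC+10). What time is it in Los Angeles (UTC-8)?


Time difference = UTC-8 - UTC+10 = -18 hours
New hour = (0 -18) mod 24
= -18 mod 24 = 6
Minutes unchanged → 06:52; -18 < 0 → previous day

06:52 (previous day)


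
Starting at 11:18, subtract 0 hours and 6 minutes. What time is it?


Start: 678 minutes from midnight
Subtract: 6 minutes
Remaining: 678 - 6 = 672
Hours: 11, Minutes: 12

11:12
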